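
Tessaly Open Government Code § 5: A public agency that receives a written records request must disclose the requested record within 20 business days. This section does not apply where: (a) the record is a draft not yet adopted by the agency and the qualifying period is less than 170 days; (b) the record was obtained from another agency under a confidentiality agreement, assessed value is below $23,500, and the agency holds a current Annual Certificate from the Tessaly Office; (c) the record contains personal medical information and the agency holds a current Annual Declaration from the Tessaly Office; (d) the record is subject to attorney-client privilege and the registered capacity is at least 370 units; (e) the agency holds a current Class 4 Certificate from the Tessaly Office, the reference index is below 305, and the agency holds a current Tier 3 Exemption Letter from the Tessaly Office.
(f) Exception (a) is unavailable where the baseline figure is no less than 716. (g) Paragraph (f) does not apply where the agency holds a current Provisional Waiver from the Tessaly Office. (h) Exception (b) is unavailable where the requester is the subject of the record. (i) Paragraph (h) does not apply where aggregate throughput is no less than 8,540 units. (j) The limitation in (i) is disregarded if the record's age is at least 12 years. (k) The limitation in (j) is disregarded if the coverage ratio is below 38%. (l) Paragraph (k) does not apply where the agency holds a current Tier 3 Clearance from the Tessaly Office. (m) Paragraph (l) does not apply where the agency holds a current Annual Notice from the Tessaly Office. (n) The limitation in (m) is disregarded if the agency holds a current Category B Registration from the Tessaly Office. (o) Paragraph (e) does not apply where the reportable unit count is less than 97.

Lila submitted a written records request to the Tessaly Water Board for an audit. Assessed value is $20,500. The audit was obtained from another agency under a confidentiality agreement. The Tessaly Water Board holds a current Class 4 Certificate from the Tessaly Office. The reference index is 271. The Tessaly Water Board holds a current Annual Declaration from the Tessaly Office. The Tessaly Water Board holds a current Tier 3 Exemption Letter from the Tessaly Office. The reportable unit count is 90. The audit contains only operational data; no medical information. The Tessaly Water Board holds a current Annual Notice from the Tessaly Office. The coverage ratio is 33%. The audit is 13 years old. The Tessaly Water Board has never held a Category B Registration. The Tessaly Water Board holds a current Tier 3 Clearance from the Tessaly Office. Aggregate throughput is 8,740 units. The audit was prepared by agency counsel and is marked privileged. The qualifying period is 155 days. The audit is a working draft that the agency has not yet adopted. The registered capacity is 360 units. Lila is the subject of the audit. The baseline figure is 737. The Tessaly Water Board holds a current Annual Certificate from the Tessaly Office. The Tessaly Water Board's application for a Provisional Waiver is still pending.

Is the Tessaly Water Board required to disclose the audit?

All of (a)'s requirements are met (the audit is an unadopted draft; the qualifying period is 155 days, less than the 170 days limit). But applying paragraphs (f)–(g): (f) operates against (a): the baseline figure is 737, meeting the 716 threshold. (g) is inapplicable (the Provisional Waiver is not current), so (f) stands. So (a) is unavailable.
Exception (b) is satisfied on its face — the audit was obtained under a confidentiality agreement; assessed value is $20,500, below the $23,500 limit; a current Annual Certificate is held. Considering the limiting provisions: (h) operates (Lila is the subject of the audit), but is itself disapplied by (i): (i) operates — aggregate throughput is 8,740 units, meeting the 8,540 units threshold. (j) is engaged (the record's age is 13 years, meeting the 12 years threshold), but is displaced by (k): (k) operates — the coverage ratio is 33%, below the 38% limit. (l) operates (a current Tier 3 Clearance is held), but yields to (m): (m) operates — a current Annual Notice is held. (n) is inapplicable (the Category B Registration is not current), so (m) stands. Exception (b) stands.
Exception (c) does not apply: the audit contains only operational data.
Exception (d) fails — the registered capacity is 360 units, short of 370 units.
Exception (e)'s conditions are all satisfied: a current Class 4 Certificate is held; the reference index is 271, below the 305 limit; a current Tier 3 Exemption Letter is held. But: (o) operates against (e): the reportable unit count is 90, less than the 97 limit. (e) is therefore removed.

No — exception (b) applies; the Tessaly Water Board is not required to disclose the audit.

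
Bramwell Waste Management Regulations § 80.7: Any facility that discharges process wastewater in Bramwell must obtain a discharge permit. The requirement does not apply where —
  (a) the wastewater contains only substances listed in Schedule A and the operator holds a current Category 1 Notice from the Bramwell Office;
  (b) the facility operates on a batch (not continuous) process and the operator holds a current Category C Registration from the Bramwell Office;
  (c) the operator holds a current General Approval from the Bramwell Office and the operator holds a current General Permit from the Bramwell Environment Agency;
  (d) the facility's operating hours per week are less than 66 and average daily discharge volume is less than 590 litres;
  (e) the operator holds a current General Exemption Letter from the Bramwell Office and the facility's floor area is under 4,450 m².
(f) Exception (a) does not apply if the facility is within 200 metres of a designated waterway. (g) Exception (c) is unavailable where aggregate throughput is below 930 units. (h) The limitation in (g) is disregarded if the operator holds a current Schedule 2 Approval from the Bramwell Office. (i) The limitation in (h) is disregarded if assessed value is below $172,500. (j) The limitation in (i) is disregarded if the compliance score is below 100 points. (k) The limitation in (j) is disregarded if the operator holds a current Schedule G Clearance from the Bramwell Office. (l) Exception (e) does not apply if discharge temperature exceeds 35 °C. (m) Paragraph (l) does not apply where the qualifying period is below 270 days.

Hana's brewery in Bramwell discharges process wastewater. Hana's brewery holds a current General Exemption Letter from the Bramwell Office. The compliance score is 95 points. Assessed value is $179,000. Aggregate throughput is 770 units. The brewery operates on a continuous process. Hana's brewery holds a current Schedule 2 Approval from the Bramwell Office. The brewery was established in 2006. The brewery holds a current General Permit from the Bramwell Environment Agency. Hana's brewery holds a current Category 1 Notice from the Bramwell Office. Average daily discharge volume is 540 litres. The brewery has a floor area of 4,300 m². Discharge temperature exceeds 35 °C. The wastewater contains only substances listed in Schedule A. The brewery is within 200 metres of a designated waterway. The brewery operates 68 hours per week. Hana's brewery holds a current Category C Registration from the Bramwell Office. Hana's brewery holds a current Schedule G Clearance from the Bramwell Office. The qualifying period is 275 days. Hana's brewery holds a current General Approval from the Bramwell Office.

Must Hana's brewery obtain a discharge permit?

Exception (a) is satisfied on its face — the wastewater is Schedule-A-only; a current Category 1 Notice is held. But: (f) operates — the brewery is within 200 m of a designated waterway. (a) is therefore removed.
Exception (b) fails — the facility operates on a continuous process.
All of (c)'s requirements are met (a current General Approval is held; a current General Permit is held). Applying paragraphs (g)–(k): (g) is triggered (aggregate throughput is 770 units, below the 930 units limit), but is displaced by (h): (h) is triggered — a current Schedule 2 Approval is held. (i) does not operate here (assessed value is $179,000, not below $172,500), so (h) stands. (c) remains available.
Exception (d) fails — the facility's operating hours per week are 68, not less than 66.
Exception (e): a current General Exemption Letter is held; the facility's floor area is 4,300 m², under the 4,450 m² limit — every condition holds. However, paragraphs (l)–(m) must be considered: (l) operates against (e): discharge temperature exceeds 35 °C. (m), which would lift (l), does not operate here — the qualifying period is 275 days, not below 270 days. So (e) is unavailable.

No — exception (c) applies; Hana's brewery is not required to obtain a discharge permit.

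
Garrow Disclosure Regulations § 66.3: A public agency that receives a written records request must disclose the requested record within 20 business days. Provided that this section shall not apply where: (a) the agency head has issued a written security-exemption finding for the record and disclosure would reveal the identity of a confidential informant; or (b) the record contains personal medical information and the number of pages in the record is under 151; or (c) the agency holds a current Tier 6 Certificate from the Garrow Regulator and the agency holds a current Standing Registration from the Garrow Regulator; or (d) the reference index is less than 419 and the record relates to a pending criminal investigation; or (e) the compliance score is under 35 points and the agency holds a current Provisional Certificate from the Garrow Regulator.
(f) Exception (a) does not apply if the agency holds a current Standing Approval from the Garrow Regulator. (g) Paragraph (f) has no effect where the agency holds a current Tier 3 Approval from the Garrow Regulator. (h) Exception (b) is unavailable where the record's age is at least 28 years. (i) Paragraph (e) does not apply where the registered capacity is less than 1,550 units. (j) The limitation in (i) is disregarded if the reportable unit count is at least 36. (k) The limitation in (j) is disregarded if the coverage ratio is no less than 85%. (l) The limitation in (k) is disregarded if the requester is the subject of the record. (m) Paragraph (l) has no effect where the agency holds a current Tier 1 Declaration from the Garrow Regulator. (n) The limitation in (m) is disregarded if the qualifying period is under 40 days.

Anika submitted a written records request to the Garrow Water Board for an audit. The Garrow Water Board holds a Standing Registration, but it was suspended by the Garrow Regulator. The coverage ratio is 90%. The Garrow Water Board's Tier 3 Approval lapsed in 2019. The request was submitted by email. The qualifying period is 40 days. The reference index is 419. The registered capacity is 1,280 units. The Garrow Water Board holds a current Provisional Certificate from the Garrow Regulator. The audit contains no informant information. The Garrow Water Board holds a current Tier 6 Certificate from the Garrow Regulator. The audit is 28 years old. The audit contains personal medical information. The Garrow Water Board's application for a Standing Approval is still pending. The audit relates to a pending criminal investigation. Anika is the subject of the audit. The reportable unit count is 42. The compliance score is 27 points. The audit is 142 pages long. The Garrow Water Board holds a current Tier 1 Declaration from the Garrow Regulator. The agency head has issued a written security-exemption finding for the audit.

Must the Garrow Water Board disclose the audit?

Yes — the Garrow Water Board must disclose the audit.

Exception (a) does not apply: the audit contains no informant information.
Exception (b): the audit contains personal medical information; the number of pages in the record is 142, under the 151 limit — every condition holds. But applying paragraph (h): (h) operates against (b): the record's age is 28 years, meeting the 28 years threshold. Exception (b) does not apply.
Exception (c) requires that the agency holds a current Standing Registration from the Garrow Regulator; but no current Standing Registration is held, so (c) is unavailable.
Exception (d) does not apply: the reference index is 419, not less than 419.
Exception (e): the compliance score is 27 points, under the 35 points limit; a current Provisional Certificate is held — every condition holds. Turning to paragraphs (i)–(n): (i) operates against (e): the registered capacity is 1,280 units, less than the 1,550 units limit. (j) applies (the reportable unit count is 42, meeting the 36 threshold), but yields to (k): (k) operates against (j): the coverage ratio is 90%, meeting the 85% threshold. (l) would limit (k) — Anika is the subject of the audit — but (m) sets (l) aside: (m) is triggered — a current Tier 1 Declaration is held. (n), which would lift (m), does not operate here — the qualifying period is 40 days, not under 40 days. Exception (e) does not apply.
None of the exceptions is available; § 66.3 applies in full.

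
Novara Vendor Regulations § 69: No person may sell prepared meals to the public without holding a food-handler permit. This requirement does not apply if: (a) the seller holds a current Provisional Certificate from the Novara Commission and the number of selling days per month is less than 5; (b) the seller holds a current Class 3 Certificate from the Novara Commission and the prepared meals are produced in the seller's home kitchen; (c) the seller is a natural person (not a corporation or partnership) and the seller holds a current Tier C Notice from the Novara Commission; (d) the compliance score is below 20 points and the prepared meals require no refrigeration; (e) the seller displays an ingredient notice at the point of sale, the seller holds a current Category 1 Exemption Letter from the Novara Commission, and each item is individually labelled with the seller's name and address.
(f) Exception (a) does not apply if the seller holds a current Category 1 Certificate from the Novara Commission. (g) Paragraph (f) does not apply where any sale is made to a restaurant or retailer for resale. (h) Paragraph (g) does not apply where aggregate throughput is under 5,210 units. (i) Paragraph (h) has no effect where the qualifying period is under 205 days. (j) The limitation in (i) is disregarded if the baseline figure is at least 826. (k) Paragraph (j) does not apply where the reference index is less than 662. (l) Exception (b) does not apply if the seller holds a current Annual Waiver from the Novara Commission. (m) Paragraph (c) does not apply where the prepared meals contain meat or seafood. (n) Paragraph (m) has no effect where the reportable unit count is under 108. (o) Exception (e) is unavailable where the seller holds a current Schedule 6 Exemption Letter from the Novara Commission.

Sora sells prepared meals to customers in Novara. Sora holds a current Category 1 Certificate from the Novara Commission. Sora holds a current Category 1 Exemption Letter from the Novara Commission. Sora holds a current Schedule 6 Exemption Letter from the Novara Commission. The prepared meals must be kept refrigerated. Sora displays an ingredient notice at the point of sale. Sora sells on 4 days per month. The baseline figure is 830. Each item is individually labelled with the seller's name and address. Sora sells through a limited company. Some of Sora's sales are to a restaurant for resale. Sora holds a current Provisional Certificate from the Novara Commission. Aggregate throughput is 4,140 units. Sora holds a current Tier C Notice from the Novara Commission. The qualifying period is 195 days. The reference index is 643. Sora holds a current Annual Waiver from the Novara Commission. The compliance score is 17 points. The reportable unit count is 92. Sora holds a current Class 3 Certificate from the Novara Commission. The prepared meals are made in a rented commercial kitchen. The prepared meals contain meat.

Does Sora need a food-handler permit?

Exception (a)'s conditions are all satisfied: a current Provisional Certificate is held; the number of selling days per month is 4, less than the 5 limit. Applying paragraphs (f)–(k): (f) operates (a current Category 1 Certificate is held), but is overridden by (g): (g) operates against (f): some sales are to a restaurant for resale. (h) would limit (g) — aggregate throughput is 4,140 units, under the 5,210 units limit — but (i) sets (h) aside: (i) operates against (h): the qualifying period is 195 days, under the 205 days limit. (j) would limit (i) — the baseline figure is 830, meeting the 826 threshold — but (k) sets (j) aside: (k) operates against (j): the reference index is 643, less than the 662 limit. (a) remains available.
Exception (b) requires that the prepared meals are produced in the seller's home kitchen; but the prepared meals are made in a commercial kitchen, not a home kitchen, so (b) is unavailable.
Exception (c) requires that the seller is a natural person (not a corporation or partnership); but the seller operates through a limited company, so (c) is unavailable.
Exception (d) does not apply: the prepared meals require refrigeration.
Exception (e): an ingredient notice is displayed; a current Category 1 Exemption Letter is held; items are individually labelled — every condition holds. But applying paragraph (o): (o) operates — a current Schedule 6 Exemption Letter is held. So (e) is unavailable.

No — exception (a) applies; Sora is not required to hold a food-handler permit.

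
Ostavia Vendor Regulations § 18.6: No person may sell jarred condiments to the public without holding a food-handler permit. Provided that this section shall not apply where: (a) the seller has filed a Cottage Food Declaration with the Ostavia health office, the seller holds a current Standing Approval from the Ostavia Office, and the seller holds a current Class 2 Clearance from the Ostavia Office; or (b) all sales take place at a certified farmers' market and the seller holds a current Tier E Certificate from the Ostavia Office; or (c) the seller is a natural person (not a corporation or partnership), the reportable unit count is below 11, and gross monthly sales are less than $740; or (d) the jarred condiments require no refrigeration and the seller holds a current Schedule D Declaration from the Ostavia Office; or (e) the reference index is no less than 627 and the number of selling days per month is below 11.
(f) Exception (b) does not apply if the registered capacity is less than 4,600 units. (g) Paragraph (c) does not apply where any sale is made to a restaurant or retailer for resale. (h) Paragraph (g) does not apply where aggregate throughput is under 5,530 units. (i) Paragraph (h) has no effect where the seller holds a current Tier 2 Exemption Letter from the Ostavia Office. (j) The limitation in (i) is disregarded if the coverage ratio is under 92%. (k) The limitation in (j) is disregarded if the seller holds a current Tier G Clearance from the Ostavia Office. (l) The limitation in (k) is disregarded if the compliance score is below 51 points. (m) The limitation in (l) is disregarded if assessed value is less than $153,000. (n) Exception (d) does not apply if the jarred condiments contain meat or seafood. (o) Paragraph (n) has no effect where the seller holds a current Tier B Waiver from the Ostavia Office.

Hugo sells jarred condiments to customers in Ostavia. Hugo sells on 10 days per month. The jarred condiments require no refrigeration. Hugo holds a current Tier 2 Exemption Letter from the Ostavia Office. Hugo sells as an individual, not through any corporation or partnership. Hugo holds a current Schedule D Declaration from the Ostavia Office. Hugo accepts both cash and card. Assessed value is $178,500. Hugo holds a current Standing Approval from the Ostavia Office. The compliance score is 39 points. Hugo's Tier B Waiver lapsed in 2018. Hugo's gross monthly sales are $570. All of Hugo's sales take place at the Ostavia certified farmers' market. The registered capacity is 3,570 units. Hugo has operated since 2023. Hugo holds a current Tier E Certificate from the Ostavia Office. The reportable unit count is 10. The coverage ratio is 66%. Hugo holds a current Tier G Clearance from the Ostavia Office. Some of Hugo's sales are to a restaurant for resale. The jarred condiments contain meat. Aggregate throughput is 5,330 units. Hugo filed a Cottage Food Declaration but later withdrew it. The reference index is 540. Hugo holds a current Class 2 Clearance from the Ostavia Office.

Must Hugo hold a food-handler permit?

No — exception (c) applies; Hugo is not required to hold a food-handler permit.

Exception (a) does not apply: the Cottage Food Declaration was withdrawn.
All of (b)'s requirements are met (all sales are at a certified farmers' market; a current Tier E Certificate is held). However, paragraph (f) must be considered: (f) operates against (b): the registered capacity is 3,570 units, less than the 4,600 units limit. So (b) is unavailable.
Exception (c)'s conditions are all satisfied: the seller is a natural person; the reportable unit count is 10, below the 11 limit; gross monthly sales are $570, less than the $740 limit. Considering the limiting provisions: (g) applies (some sales are to a restaurant for resale), but yields to (h): (h) operates — aggregate throughput is 5,330 units, under the 5,530 units limit. (i) would limit (h) — a current Tier 2 Exemption Letter is held — but (j) sets (i) aside: (j) operates — the coverage ratio is 66%, under the 92% limit. (k) would limit (j) — a current Tier G Clearance is held — but (l) sets (k) aside: (l) operates against (k): the compliance score is 39 points, below the 51 points limit. (m) is inapplicable (assessed value is $178,500, not less than $153,000), so (l) stands. (c) remains available.
Exception (d) is satisfied on its face — the jarred condiments are shelf-stable; a current Schedule D Declaration is held. Turning to paragraphs (n)–(o): (n) operates against (d): the jarred condiments contain meat. (o), which would lift (n), does not operate here — there is no Tier B Waiver in force. So (d) is unavailable.
Exception (e) fails — the reference index is 540, short of 627.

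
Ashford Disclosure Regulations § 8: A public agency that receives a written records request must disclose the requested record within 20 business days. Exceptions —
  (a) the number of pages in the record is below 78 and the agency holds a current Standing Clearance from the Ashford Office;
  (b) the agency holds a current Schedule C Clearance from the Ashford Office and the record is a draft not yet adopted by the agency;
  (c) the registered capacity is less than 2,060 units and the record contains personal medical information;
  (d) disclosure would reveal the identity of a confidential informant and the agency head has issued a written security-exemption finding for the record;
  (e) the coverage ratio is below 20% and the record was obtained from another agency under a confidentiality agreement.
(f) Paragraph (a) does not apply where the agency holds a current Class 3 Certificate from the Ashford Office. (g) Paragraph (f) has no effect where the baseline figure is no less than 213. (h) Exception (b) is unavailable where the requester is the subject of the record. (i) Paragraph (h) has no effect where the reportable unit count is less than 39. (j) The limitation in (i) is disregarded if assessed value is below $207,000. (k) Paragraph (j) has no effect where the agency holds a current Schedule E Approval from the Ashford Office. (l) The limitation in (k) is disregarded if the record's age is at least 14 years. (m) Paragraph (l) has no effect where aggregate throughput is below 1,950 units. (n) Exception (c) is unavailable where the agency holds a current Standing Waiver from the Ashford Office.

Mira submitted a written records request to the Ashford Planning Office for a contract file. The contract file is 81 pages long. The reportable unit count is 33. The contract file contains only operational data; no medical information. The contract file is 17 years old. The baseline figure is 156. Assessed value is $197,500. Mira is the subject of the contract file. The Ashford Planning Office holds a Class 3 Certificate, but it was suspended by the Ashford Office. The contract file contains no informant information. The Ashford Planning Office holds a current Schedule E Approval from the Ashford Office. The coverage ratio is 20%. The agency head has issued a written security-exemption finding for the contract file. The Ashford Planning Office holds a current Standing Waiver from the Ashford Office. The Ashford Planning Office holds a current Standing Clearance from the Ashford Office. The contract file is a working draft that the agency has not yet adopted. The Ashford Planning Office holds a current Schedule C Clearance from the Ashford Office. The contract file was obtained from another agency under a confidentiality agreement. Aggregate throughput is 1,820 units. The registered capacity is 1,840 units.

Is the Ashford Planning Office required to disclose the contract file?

No — exception (b) applies; the Ashford Planning Office is not required to disclose the contract file.

Exception (a) requires that the number of pages in the record is below 78; but the number of pages in the record is 81, not below 78, so (a) is unavailable.
Exception (b)'s conditions are all satisfied: a current Schedule C Clearance is held; the contract file is an unadopted draft. Applying paragraphs (h)–(m): (h) is engaged (Mira is the subject of the contract file), but is itself disapplied by (i): (i) operates against (h): the reportable unit count is 33, less than the 39 limit. (j) would limit (i) — assessed value is $197,500, below the $207,000 limit — but (k) sets (j) aside: (k) is triggered — a current Schedule E Approval is held. (l) is engaged (the record's age is 17 years, meeting the 14 years threshold), but yields to (m): (m) operates against (l): aggregate throughput is 1,820 units, below the 1,950 units limit. So (b) applies.
Exception (c) does not apply: the contract file contains only operational data.
Exception (d) does not apply: the contract file contains no informant information.
Exception (e) requires that the coverage ratio is below 20%; but the coverage ratio is 20%, not below 20%, so (e) is unavailable.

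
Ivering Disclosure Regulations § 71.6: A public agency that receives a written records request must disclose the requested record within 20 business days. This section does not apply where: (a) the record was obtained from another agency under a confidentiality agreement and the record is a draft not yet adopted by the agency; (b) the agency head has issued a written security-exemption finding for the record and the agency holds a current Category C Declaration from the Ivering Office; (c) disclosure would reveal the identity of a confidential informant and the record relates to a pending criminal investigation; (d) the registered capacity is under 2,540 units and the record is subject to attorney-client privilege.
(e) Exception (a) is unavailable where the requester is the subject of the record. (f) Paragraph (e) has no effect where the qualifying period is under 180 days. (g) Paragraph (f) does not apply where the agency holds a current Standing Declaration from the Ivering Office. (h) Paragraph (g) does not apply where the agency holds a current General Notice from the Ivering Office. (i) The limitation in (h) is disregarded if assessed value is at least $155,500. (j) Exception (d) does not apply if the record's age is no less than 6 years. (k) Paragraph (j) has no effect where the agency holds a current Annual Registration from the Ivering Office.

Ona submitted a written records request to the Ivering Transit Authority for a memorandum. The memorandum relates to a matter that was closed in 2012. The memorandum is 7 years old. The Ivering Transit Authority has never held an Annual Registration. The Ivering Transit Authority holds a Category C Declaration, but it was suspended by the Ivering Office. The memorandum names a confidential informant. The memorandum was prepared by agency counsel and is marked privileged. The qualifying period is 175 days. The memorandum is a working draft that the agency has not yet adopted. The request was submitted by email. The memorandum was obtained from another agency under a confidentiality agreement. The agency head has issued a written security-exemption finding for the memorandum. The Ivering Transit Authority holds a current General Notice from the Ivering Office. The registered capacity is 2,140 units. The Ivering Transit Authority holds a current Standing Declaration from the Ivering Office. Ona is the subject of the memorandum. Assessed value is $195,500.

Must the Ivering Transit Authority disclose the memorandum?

Yes — the Ivering Transit Authority must disclose the memorandum.

Exception (a) is satisfied on its face — the memorandum was obtained under a confidentiality agreement; the memorandum is an unadopted draft. But: (e) applies — Ona is the subject of the memorandum. (f) would limit (e) — the qualifying period is 175 days, under the 180 days limit — but (g) sets (f) aside: (g) operates against (f): a current Standing Declaration is held. (h) would limit (g) — a current General Notice is held — but (i) sets (h) aside: (i) is triggered — assessed value is $195,500, meeting the $155,500 threshold. (a) is therefore removed.
Exception (b) requires that the agency holds a current Category C Declaration from the Ivering Office; but no current Category C Declaration is held, so (b) is unavailable.
Exception (c) fails — the memorandum relates to a closed matter.
All of (d)'s requirements are met (the registered capacity is 2,140 units, under the 2,540 units limit; the memorandum is privileged). But applying paragraphs (j)–(k): (j) operates against (d): the record's age is 7 years, meeting the 6 years threshold. (k), which would lift (j), is not triggered — the Annual Registration is not current. (d) is therefore removed.
No exception displaces § 71.6.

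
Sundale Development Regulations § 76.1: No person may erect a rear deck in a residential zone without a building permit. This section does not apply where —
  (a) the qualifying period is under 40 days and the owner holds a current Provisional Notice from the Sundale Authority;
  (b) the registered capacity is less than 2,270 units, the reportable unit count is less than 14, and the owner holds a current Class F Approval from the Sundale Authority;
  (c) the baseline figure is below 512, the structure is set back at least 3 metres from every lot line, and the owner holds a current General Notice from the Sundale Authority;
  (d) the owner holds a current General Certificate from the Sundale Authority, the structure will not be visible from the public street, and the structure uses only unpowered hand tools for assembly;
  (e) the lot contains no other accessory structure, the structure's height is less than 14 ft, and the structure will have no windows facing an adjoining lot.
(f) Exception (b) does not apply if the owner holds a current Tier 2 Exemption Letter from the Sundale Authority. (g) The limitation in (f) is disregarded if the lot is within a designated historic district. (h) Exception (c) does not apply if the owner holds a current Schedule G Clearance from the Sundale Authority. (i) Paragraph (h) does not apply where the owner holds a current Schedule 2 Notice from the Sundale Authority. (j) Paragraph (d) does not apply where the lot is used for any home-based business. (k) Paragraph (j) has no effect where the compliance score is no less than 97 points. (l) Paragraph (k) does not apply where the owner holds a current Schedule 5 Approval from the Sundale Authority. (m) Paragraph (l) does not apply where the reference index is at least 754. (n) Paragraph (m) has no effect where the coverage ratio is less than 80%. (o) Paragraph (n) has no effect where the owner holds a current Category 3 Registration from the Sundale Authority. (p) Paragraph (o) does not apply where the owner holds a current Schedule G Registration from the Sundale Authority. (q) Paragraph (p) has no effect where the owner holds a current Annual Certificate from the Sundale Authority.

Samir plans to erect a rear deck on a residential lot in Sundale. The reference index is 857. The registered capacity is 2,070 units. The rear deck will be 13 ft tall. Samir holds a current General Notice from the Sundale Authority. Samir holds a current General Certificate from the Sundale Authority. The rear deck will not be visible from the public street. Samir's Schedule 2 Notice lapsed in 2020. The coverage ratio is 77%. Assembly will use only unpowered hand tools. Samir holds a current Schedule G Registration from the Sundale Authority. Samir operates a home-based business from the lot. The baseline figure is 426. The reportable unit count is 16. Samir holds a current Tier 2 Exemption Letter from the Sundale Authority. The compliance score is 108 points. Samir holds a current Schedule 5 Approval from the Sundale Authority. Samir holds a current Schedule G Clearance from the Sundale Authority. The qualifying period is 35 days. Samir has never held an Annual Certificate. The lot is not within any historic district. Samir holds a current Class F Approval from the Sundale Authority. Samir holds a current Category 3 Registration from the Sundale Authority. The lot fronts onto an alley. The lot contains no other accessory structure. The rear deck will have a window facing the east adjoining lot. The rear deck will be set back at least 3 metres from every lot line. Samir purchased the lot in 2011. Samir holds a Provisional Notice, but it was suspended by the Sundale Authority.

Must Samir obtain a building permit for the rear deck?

Yes — Samir must obtain a building permit.

Exception (a) does not apply: no current Provisional Notice is held.
Exception (b) does not apply: the reportable unit count is 16, not less than 14.
Exception (c): the baseline figure is 426, below the 512 limit; the setback is at least 3 m on every side; a current General Notice is held — every condition holds. Turning to paragraphs (h)–(i): (h) operates against (c): a current Schedule G Clearance is held. (i) is inapplicable (there is no Schedule 2 Notice in force), so (h) stands. (c) is therefore removed.
Exception (d): a current General Certificate is held; the structure will not be visible from the street; assembly uses only hand tools — every condition holds. However, paragraphs (j)–(q) must be considered: (j) is triggered — a home-based business operates on the lot. (k) is triggered (the compliance score is 108 points, meeting the 97 points threshold), but is overridden by (l): (l) is triggered — a current Schedule 5 Approval is held. (m) would limit (l) — the reference index is 857, meeting the 754 threshold — but (n) sets (m) aside: (n) operates against (m): the coverage ratio is 77%, less than the 80% limit. (o) would limit (n) — a current Category 3 Registration is held — but (p) sets (o) aside: (p) is triggered — a current Schedule G Registration is held. (q) is not triggered (no current Annual Certificate is held), so (p) stands. Exception (d) does not apply.
Exception (e) does not apply: a window faces an adjoining lot.
No exception applies. The general rule governs.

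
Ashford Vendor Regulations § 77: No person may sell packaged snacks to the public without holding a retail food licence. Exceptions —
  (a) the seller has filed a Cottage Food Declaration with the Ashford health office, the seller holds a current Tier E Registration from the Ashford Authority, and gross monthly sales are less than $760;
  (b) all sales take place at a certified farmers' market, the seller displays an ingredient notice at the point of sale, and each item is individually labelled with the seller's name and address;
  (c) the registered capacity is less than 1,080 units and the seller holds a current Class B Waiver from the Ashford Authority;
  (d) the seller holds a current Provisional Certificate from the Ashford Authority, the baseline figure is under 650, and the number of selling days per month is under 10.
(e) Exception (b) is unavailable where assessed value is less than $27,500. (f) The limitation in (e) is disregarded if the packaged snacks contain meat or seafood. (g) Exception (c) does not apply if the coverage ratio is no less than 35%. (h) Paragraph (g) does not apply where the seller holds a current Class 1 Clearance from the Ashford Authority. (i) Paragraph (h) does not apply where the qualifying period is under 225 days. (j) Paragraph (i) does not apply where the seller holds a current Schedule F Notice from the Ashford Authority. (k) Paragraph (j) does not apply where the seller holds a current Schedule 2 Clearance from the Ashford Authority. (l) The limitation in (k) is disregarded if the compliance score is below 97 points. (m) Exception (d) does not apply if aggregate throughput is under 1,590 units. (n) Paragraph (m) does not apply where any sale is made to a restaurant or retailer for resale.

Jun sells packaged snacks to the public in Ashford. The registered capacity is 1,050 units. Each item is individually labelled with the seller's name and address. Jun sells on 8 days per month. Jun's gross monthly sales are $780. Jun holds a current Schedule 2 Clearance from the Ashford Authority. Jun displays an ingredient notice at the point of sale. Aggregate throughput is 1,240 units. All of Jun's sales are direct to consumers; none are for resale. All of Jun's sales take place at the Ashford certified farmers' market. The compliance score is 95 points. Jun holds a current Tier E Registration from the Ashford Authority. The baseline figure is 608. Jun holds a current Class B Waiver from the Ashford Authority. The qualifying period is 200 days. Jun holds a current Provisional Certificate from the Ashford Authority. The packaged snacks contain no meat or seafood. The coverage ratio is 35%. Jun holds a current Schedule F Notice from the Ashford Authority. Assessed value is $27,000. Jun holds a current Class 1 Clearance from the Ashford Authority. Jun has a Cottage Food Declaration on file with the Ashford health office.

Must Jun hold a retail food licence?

Exception (a) fails — gross monthly sales are $780, not less than $760.
Exception (b): all sales are at a certified farmers' market; an ingredient notice is displayed; items are individually labelled — every condition holds. However, paragraphs (e)–(f) must be considered: (e) operates against (b): assessed value is $27,000, less than the $27,500 limit. (f) is not triggered (the packaged snacks contain no meat or seafood), so (e) stands. So (b) is unavailable.
All of (c)'s requirements are met (the registered capacity is 1,050 units, less than the 1,080 units limit; a current Class B Waiver is held). Considering the limiting provisions: (g) would limit (c) — the coverage ratio is 35%, meeting the 35% threshold — but (h) sets (g) aside: (h) operates against (g): a current Class 1 Clearance is held. (i) would limit (h) — the qualifying period is 200 days, under the 225 days limit — but (j) sets (i) aside: (j) operates against (i): a current Schedule F Notice is held. (k) applies (a current Schedule 2 Clearance is held), but is set aside by (l): (l) is triggered — the compliance score is 95 points, below the 97 points limit. So (c) applies.
Exception (d)'s conditions are all satisfied: a current Provisional Certificate is held; the baseline figure is 608, under the 650 limit; the number of selling days per month is 8, under the 10 limit. However, paragraphs (m)–(n) must be considered: (m) is triggered — aggregate throughput is 1,240 units, under the 1,590 units limit. (n) does not operate here (no sales are for resale), so (m) stands. Exception (d) does not apply.

No — exception (c) applies; Jun is not required to hold a retail food licence.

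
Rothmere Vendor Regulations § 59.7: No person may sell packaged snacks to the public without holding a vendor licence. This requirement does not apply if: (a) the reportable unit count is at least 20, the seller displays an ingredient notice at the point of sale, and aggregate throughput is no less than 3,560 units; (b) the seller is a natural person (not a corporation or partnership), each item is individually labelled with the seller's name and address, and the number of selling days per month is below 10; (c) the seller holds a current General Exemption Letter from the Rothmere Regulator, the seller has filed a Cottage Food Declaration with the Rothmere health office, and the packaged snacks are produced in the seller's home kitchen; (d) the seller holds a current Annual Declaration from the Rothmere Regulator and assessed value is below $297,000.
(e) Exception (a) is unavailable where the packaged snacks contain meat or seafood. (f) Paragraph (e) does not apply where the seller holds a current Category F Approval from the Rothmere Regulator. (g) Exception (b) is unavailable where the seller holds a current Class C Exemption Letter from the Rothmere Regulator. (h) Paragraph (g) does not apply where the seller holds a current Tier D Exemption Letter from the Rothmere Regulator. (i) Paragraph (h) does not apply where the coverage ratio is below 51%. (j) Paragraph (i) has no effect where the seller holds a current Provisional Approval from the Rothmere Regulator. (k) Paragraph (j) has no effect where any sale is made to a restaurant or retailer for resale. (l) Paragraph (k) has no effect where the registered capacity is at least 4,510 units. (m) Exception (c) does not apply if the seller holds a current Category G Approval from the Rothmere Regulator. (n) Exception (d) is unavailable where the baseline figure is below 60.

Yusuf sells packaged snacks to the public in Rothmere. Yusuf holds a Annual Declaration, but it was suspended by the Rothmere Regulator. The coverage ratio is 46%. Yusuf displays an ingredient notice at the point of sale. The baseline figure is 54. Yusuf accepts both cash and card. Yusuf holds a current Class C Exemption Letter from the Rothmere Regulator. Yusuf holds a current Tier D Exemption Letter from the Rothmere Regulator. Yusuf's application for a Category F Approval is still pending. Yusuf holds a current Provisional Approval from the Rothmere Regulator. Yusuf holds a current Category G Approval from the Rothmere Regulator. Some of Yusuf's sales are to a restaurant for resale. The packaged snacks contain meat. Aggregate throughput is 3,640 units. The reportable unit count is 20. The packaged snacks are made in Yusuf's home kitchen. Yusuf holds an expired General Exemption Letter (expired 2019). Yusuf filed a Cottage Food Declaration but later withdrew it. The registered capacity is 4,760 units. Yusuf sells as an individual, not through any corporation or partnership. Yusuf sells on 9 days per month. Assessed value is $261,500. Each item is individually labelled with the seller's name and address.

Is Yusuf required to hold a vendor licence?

No — exception (b) applies; Yusuf is not required to hold a vendor licence.

Exception (a): the reportable unit count is 20, meeting the 20 threshold; an ingredient notice is displayed; aggregate throughput is 3,640 units, meeting the 3,560 units threshold — every condition holds. But: (e) operates — the packaged snacks contain meat. (f) does not operate here (there is no Category F Approval in force), so (e) stands. (a) is therefore removed.
Exception (b)'s conditions are all satisfied: the seller is a natural person; items are individually labelled; the number of selling days per month is 9, below the 10 limit. Considering the limiting provisions: (g) is engaged (a current Class C Exemption Letter is held), but is itself disapplied by (h): (h) operates against (g): a current Tier D Exemption Letter is held. (i) is triggered (the coverage ratio is 46%, below the 51% limit), but is displaced by (j): (j) applies — a current Provisional Approval is held. (k) is engaged (some sales are to a restaurant for resale), but is displaced by (l): (l) operates against (k): the registered capacity is 4,760 units, meeting the 4,510 units threshold. (b) remains available.
Exception (c) does not apply: no current General Exemption Letter is held.
Exception (d) does not apply: no current Annual Declaration is held.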